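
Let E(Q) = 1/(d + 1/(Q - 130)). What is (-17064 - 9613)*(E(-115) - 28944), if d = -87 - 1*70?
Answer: 29701108694873/38466 ≈ 7.7214e+8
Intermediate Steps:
d = -157 (d = -87 - 70 = -157)
E(Q) = 1/(-157 + 1/(-130 + Q)) (E(Q) = 1/(-157 + 1/(Q - 130)) = 1/(-157 + 1/(-130 + Q)))
(-17064 - 9613)*(E(-115) - 28944) = (-17064 - 9613)*((-130 - 115)/(20411 - 157*(-115)) - 28944) = -26677*(-245/(20411 + 18055) - 28944) = -26677*(-245/38466 - 28944) = -26677*(-1113360149/38466) = 29701108694873/38466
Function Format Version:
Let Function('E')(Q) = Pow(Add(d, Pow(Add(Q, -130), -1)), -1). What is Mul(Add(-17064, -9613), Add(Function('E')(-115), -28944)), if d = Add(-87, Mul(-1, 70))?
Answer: Rational(29701108694873, 38466) ≈ 7.7214e+8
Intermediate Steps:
d = -157 (d = Add(-87, -70) = -157)
Function('E')(Q) = Pow(Add(-157, Pow(Add(-130, Q), -1)), -1) (Function('E')(Q) = Pow(Add(-157, Pow(Add(Q, -130), -1)), -1) = Pow(Add(-157, Pow(Add(-130, Q), -1)), -1))
Mul(Add(-17064, -9613), Add(Function('E')(-115), -28944)) = Mul(Add(-17064, -9613), Add(Mul(Pow(Add(20411, Mul(-157, -115)), -1), Add(-130, -115)), -28944)) = Mul(-26677, Add(Mul(Pow(Add(20411, 18055), -1), -245), -28944)) = Mul(-26677, Add(Mul(Pow(38466, -1), -245), -28944)) = Mul(-26677, Add(Mul(Rational(1, 38466), -245), -28944)) = Mul(-26677, Add(Rational(-245, 38466), -28944)) = Mul(-26677, Rational(-1113360149, 38466)) = Rational(29701108694873, 38466)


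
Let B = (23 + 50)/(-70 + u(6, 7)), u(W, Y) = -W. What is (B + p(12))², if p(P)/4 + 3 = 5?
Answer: 286225/5776 ≈ 49.554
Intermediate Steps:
p(P) = 8 (p(P) = -12 + 4*5 = -12 + 20 = 8)
B = -73/76 (B = (23 + 50)/(-70 - 1*6) = 73/(-70 - 6) = 73/(-76) = 73*(-1/76) = -73/76 ≈ -0.96053)
(B + p(12))² = (-73/76 + 8)² = (535/76)² = 286225/5776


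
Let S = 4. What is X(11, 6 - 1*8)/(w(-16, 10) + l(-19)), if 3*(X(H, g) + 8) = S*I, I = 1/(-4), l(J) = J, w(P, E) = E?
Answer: 25/27 ≈ 0.92593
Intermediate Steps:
I = -1/4 ≈ -0.25000
X(H, g) = -25/3 (X(H, g) = -8 + (4*(-1/4))/3 = -8 + (1/3)*(-1) = -8 - 1/3 = -25/3)
X(11, 6 - 1*8)/(w(-16, 10) + l(-19)) = -25/3/(10 - 19) = -25/3/(-9) = -1/9*(-25/3) = 25/27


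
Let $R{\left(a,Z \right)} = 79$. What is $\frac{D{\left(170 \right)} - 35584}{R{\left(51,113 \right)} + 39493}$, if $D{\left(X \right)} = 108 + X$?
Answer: $- \frac{17653}{19786} \approx -0.8922$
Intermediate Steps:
$\frac{D{\left(170 \right)} - 35584}{R{\left(51,113 \right)} + 39493} = \frac{\left(108 + 170\right) - 35584}{79 + 39493} = \frac{278 - 35584}{39572} = \left(-35306\right) \frac{1}{39572} = - \frac{17653}{19786}$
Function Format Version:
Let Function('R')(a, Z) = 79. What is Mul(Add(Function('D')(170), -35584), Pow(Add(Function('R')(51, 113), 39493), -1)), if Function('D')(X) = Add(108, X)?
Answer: Rational(-17653, 19786) ≈ -0.89220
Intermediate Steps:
Mul(Add(Function('D')(170), -35584), Pow(Add(Function('R')(51, 113), 39493), -1)) = Mul(Add(Add(108, 170), -35584), Pow(Add(79, 39493), -1)) = Mul(Add(278, -35584), Pow(39572, -1)) = Mul(-35306, Rational(1, 39572)) = Rational(-17653, 19786)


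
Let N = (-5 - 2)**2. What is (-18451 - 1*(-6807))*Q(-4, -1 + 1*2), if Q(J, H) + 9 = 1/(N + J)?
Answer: 4704176/45 ≈ 1.0454e+5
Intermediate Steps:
N = 49 (N = (-7)**2 = 49)
Q(J, H) = -9 + 1/(49 + J)
(-18451 - 1*(-6807))*Q(-4, -1 + 1*2) = (-18451 - 1*(-6807))*((-440 - 9*(-4))/(49 - 4)) = (-18451 + 6807)*((-440 + 36)/45) = -11644*(-404)/45 = -11644*(-404/45) = 4704176/45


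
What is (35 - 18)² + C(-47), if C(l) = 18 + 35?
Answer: 342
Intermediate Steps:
C(l) = 53
(35 - 18)² + C(-47) = (35 - 18)² + 53 = 17² + 53 = 289 + 53 = 342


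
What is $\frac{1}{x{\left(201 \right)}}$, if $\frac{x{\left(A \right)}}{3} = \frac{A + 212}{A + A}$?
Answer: $\frac{134}{413} \approx 0.32446$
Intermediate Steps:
$x{\left(A \right)} = \frac{3 \left(212 + A\right)}{2 A}$ ($x{\left(A \right)} = 3 \frac{A + 212}{A + A} = 3 \frac{212 + A}{2 A} = \frac{3 \left(212 + A\right)}{2 A}$)
$\frac{1}{x{\left(201 \right)}} = \frac{1}{\frac{3}{2} + \frac{318}{201}} = \frac{1}{\frac{3}{2} + 318 \cdot \frac{1}{201}} = \frac{1}{\frac{3}{2} + \frac{106}{67}} = \frac{1}{\frac{413}{134}} = \frac{134}{413}$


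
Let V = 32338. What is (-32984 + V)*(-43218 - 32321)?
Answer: 48798194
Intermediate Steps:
(-32984 + V)*(-43218 - 32321) = (-32984 + 32338)*(-43218 - 32321) = -646*(-75539) = 48798194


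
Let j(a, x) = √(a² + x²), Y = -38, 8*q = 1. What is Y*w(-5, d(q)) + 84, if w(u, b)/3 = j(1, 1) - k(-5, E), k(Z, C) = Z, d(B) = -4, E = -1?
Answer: -486 - 114*√2 ≈ -647.22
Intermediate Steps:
q = ⅛ (q = (⅛)*1 = ⅛ ≈ 0.12500)
w(u, b) = 15 + 3*√2 (w(u, b) = 3*(√(1² + 1²) - 1*(-5)) = 3*(√(1 + 1) + 5) = 3*(√2 + 5) = 3*(5 + √2) = 15 + 3*√2)
Y*w(-5, d(q)) + 84 = -38*(15 + 3*√2) + 84 = (-570 - 114*√2) + 84 = -486 - 114*√2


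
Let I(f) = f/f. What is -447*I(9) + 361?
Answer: -86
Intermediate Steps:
I(f) = 1
-447*I(9) + 361 = -447*1 + 361 = -447 + 361 = -86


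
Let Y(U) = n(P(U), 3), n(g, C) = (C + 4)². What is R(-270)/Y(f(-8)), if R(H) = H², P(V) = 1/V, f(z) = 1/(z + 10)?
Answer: 72900/49 ≈ 1487.8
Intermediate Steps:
f(z) = 1/(10 + z)
n(g, C) = (4 + C)²
Y(U) = 49 (Y(U) = (4 + 3)² = 7² = 49)
R(-270)/Y(f(-8)) = (-270)²/49 = 72900*(1/49) = 72900/49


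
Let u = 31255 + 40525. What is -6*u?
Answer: -430680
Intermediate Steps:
u = 71780
-6*u = -6*71780 = -430680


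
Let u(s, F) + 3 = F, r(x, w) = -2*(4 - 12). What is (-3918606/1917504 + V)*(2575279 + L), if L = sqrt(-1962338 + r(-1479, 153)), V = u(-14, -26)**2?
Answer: 690476190379997/319584 + 268117043*I*sqrt(1962322)/319584 ≈ 2.1605e+9 + 1.1752e+6*I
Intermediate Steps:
r(x, w) = 16 (r(x, w) = -2*(-8) = 16)
u(s, F) = -3 + F
V = 841 (V = (-3 - 26)**2 = (-29)**2 = 841)
L = I*sqrt(1962322) (L = sqrt(-1962338 + 16) = sqrt(-1962322) = I*sqrt(1962322) ≈ 1400.8*I)
(-3918606/1917504 + V)*(2575279 + L) = (-3918606/1917504 + 841)*(2575279 + I*sqrt(1962322)) = (-3918606*1/1917504 + 841)*(2575279 + I*sqrt(1962322)) = (-653101/319584 + 841)*(2575279 + I*sqrt(1962322)) = 268117043*(2575279 + I*sqrt(1962322))/319584 = 690476190379997/319584 + 268117043*I*sqrt(1962322)/319584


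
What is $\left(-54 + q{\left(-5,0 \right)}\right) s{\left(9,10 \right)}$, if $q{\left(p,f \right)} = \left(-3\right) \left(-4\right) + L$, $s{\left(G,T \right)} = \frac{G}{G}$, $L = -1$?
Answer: $-43$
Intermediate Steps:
$s{\left(G,T \right)} = 1$
$q{\left(p,f \right)} = 11$ ($q{\left(p,f \right)} = \left(-3\right) \left(-4\right) - 1 = 12 - 1 = 11$)
$\left(-54 + q{\left(-5,0 \right)}\right) s{\left(9,10 \right)} = \left(-54 + 11\right) 1 = \left(-43\right) 1 = -43$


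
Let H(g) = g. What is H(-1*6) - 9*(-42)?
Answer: 372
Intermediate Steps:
H(-1*6) - 9*(-42) = -1*6 - 9*(-42) = -6 + 378 = 372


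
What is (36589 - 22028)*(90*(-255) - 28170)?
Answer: -744358320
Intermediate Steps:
(36589 - 22028)*(90*(-255) - 28170) = 14561*(-22950 - 28170) = 14561*(-51120) = -744358320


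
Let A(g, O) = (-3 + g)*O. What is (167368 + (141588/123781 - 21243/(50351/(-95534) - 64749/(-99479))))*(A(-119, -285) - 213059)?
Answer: 108464817594853315633154/145673382607697 ≈ 7.4457e+8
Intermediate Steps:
A(g, O) = O*(-3 + g)
(167368 + (141588/123781 - 21243/(50351/(-95534) - 64749/(-99479))))*(A(-119, -285) - 213059) = (167368 + (141588/123781 - 21243/(50351/(-95534) - 64749/(-99479))))*(-285*(-3 - 119) - 213059) = (167368 + (141588*(1/123781) - 21243/(50351*(-1/95534) - 64749*(-1/99479))))*(-285*(-122) - 213059) = (167368 + (141588/123781 - 21243/(-50351/95534 + 64749/99479)))*(34770 - 213059) = (167368 + (141588/123781 - 21243/1176863837/9503626786))*(-178289) = (167368 + (141588/123781 - 21243*9503626786/1176863837))*(-178289) = (167368 + (141588/123781 - 201885543814998/1176863837))*(-178289) = (167368 - 24989427869167314282/145673382607697)*(-178289) = -608365168882282786/145673382607697*(-178289) = 108464817594853315633154/145673382607697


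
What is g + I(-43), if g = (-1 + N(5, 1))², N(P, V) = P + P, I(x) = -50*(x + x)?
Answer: 4381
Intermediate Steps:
I(x) = -100*x
N(P, V) = 2*P
g = 81 (g = (-1 + 2*5)² = (-1 + 10)² = 9² = 81)
g + I(-43) = 81 - 100*(-43) = 81 + 4300 = 4381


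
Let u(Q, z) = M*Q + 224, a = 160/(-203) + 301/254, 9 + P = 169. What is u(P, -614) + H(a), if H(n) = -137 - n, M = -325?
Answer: -2676758569/51562 ≈ -51913.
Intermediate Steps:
P = 160 (P = -9 + 169 = 160)
a = 20463/51562 (a = 160*(-1/203) + 301*(1/254) = -160/203 + 301/254 = 20463/51562 ≈ 0.39686)
u(Q, z) = 224 - 325*Q (u(Q, z) = -325*Q + 224 = 224 - 325*Q)
u(P, -614) + H(a) = (224 - 325*160) + (-137 - 1*20463/51562) = (224 - 52000) + (-137 - 20463/51562) = -51776 - 7084457/51562 = -2676758569/51562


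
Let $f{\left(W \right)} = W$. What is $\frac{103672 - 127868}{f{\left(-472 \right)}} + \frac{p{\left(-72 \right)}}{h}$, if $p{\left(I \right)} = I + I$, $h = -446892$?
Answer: $\frac{225272225}{4394438} \approx 51.263$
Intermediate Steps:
$p{\left(I \right)} = 2 I$
$\frac{103672 - 127868}{f{\left(-472 \right)}} + \frac{p{\left(-72 \right)}}{h} = \frac{103672 - 127868}{-472} + \frac{2 \left(-72\right)}{-446892} = \left(103672 - 127868\right) \left(- \frac{1}{472}\right) - - \frac{12}{37241} = \left(-24196\right) \left(- \frac{1}{472}\right) + \frac{12}{37241} = \frac{6049}{118} + \frac{12}{37241} = \frac{225272225}{4394438}$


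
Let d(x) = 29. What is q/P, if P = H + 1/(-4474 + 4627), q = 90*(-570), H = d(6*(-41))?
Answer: -3924450/2219 ≈ -1768.6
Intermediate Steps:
H = 29
q = -51300
P = 4438/153 (P = 29 + 1/(-4474 + 4627) = 29 + 1/153 = 4438/153 ≈ 29.007)
q/P = -51300/4438/153 = -51300*153/4438 = -3924450/2219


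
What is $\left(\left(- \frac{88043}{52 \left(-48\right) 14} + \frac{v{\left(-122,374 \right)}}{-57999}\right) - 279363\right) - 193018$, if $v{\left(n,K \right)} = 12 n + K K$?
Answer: $- \frac{106375817765923}{225190784} \approx -4.7238 \cdot 10^{5}$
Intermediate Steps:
$v{\left(n,K \right)} = K^{2} + 12 n$ ($v{\left(n,K \right)} = 12 n + K^{2} = K^{2} + 12 n$)
$\left(\left(- \frac{88043}{52 \left(-48\right) 14} + \frac{v{\left(-122,374 \right)}}{-57999}\right) - 279363\right) - 193018 = \left(\left(- \frac{88043}{52 \left(-48\right) 14} + \frac{374^{2} + 12 \left(-122\right)}{-57999}\right) - 279363\right) - 193018 = \left(\left(- \frac{88043}{\left(-2496\right) 14} + \left(139876 - 1464\right) \left(- \frac{1}{57999}\right)\right) - 279363\right) - 193018 = \left(\left(- \frac{88043}{-34944} + 138412 \left(- \frac{1}{57999}\right)\right) - 279363\right) - 193018 = \left(\left(\left(-88043\right) \left(- \frac{1}{34944}\right) - \frac{138412}{57999}\right) - 279363\right) - 193018 = \left(\left(\frac{88043}{34944} - \frac{138412}{57999}\right) - 279363\right) - 193018 = \left(\frac{29970781}{225190784} - 279363\right) - 193018 = - \frac{62909943019811}{225190784} - 193018 = - \frac{106375817765923}{225190784}$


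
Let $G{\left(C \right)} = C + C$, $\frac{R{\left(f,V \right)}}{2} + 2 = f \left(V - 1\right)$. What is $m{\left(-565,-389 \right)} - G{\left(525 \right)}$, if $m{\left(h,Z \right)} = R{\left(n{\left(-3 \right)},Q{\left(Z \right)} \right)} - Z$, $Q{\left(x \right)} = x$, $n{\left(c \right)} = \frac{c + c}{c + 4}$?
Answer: $4015$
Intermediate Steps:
$n{\left(c \right)} = \frac{2 c}{4 + c}$
$R{\left(f,V \right)} = -4 + 2 f \left(-1 + V\right)$ ($R{\left(f,V \right)} = -4 + 2 f \left(V - 1\right) = -4 + 2 f \left(-1 + V\right)$)
$G{\left(C \right)} = 2 C$
$m{\left(h,Z \right)} = 8 - 13 Z$ ($m{\left(h,Z \right)} = \left(-4 - 2 \cdot 2 \left(-3\right) \frac{1}{4 - 3} + 2 Z 2 \left(-3\right) \frac{1}{4 - 3}\right) - Z = \left(-4 - 2 \cdot 2 \left(-3\right) 1^{-1} + 2 Z 2 \left(-3\right) 1^{-1}\right) - Z = \left(-4 - 2 \cdot 2 \left(-3\right) 1 + 2 Z 2 \left(-3\right) 1\right) - Z = \left(-4 - -12 + 2 Z \left(-6\right)\right) - Z = \left(-4 + 12 - 12 Z\right) - Z = \left(8 - 12 Z\right) - Z = 8 - 13 Z$)
$m{\left(-565,-389 \right)} - G{\left(525 \right)} = \left(8 - -5057\right) - 2 \cdot 525 = \left(8 + 5057\right) - 1050 = 5065 - 1050 = 4015$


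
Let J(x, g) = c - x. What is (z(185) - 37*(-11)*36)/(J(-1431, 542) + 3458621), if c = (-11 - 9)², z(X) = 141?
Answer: 4931/1153484 ≈ 0.0042749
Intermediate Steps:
c = 400 (c = (-20)² = 400)
J(x, g) = 400 - x
(z(185) - 37*(-11)*36)/(J(-1431, 542) + 3458621) = (141 - 37*(-11)*36)/((400 - 1*(-1431)) + 3458621) = (141 + 407*36)/((400 + 1431) + 3458621) = (141 + 14652)/(1831 + 3458621) = 14793/3460452 = 14793*(1/3460452) = 4931/1153484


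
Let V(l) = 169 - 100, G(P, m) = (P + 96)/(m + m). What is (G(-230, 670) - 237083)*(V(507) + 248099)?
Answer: -294182193804/5 ≈ -5.8836e+10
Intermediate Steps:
G(P, m) = (96 + P)/(2*m) (G(P, m) = (96 + P)/((2*m)) = (96 + P)*(1/(2*m)) = (96 + P)/(2*m))
V(l) = 69
(G(-230, 670) - 237083)*(V(507) + 248099) = ((½)*(96 - 230)/670 - 237083)*(69 + 248099) = ((½)*(1/670)*(-134) - 237083)*248168 = (-⅒ - 237083)*248168 = -2370831/10*248168 = -294182193804/5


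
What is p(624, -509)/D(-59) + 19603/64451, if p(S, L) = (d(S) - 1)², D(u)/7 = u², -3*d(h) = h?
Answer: 3292950432/1570477517 ≈ 2.0968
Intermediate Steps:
d(h) = -h/3
D(u) = 7*u²
p(S, L) = (-1 - S/3)² (p(S, L) = (-S/3 - 1)² = (-1 - S/3)²)
p(624, -509)/D(-59) + 19603/64451 = ((3 + 624)²/9)/((7*(-59)²)) + 19603/64451 = ((⅑)*627²)/((7*3481)) + 19603*(1/64451) = ((⅑)*393129)/24367 + 19603/64451 = 43681*(1/24367) + 19603/64451 = 43681/24367 + 19603/64451 = 3292950432/1570477517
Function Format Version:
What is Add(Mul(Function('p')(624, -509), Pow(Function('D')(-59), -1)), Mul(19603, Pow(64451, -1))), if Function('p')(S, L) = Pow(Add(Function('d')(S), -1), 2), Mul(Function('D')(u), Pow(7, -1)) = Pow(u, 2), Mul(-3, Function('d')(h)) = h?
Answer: Rational(3292950432, 1570477517) ≈ 2.0968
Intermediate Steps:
Function('d')(h) = Mul(Rational(-1, 3), h)
Function('D')(u) = Mul(7, Pow(u, 2))
Function('p')(S, L) = Pow(Add(-1, Mul(Rational(-1, 3), S)), 2) (Function('p')(S, L) = Pow(Add(Mul(Rational(-1, 3), S), -1), 2) = Pow(Add(-1, Mul(Rational(-1, 3), S)), 2))
Add(Mul(Function('p')(624, -509), Pow(Function('D')(-59), -1)), Mul(19603, Pow(64451, -1))) = Add(Mul(Mul(Rational(1, 9), Pow(Add(3, 624), 2)), Pow(Mul(7, Pow(-59, 2)), -1)), Mul(19603, Pow(64451, -1))) = Add(Mul(Mul(Rational(1, 9), Pow(627, 2)), Pow(Mul(7, 3481), -1)), Mul(19603, Rational(1, 64451))) = Add(Mul(Mul(Rational(1, 9), 393129), Pow(24367, -1)), Rational(19603, 64451)) = Add(Mul(43681, Rational(1, 24367)), Rational(19603, 64451)) = Add(Rational(43681, 24367), Rational(19603, 64451)) = Rational(3292950432, 1570477517)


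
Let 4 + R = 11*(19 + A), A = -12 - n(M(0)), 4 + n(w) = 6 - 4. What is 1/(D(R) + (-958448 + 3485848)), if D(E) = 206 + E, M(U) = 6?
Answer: 1/2527701 ≈ 3.9562e-7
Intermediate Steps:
n(w) = -2 (n(w) = -4 + (6 - 4) = -4 + 2 = -2)
A = -10 (A = -12 - 1*(-2) = -12 + 2 = -10)
R = 95 (R = -4 + 11*(19 - 10) = -4 + 11*9 = -4 + 99 = 95)
1/(D(R) + (-958448 + 3485848)) = 1/((206 + 95) + (-958448 + 3485848)) = 1/(301 + 2527400) = 1/2527701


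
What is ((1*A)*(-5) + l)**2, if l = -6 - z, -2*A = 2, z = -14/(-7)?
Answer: 9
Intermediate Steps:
z = 2 (z = -14*(-1/7) = 2)
A = -1 (A = -1/2*2 = -1)
l = -8 (l = -6 - 1*2 = -6 - 2 = -8)
((1*A)*(-5) + l)**2 = ((1*(-1))*(-5) - 8)**2 = (-1*(-5) - 8)**2 = (5 - 8)**2 = (-3)**2 = 9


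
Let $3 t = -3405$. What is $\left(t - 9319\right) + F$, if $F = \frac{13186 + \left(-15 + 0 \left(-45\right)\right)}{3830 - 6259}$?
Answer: $- \frac{25405937}{2429} \approx -10459.0$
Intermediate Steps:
$t = -1135$ ($t = \frac{1}{3} \left(-3405\right) = -1135$)
$F = - \frac{13171}{2429}$ ($F = \frac{13186 + \left(-15 + 0\right)}{-2429} = \left(13186 - 15\right) \left(- \frac{1}{2429}\right) = 13171 \left(- \frac{1}{2429}\right) = - \frac{13171}{2429} \approx -5.4224$)
$\left(t - 9319\right) + F = \left(-1135 - 9319\right) - \frac{13171}{2429} = -10454 - \frac{13171}{2429} = - \frac{25405937}{2429}$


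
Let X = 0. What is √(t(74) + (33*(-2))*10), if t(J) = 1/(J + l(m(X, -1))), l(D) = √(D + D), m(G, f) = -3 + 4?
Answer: √(-48839 - 660*√2)/√(74 + √2) ≈ 25.69*I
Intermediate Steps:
m(G, f) = 1
l(D) = √2*√D (l(D) = √(2*D) = √2*√D)
t(J) = 1/(J + √2) (t(J) = 1/(J + √2*√1) = 1/(J + √2*1) = 1/(J + √2))
√(t(74) + (33*(-2))*10) = √(1/(74 + √2) + (33*(-2))*10) = √(1/(74 + √2) - 66*10) = √(1/(74 + √2) - 660) = √(-660 + 1/(74 + √2))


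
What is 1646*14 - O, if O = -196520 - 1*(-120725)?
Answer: 98839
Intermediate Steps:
O = -75795 (O = -196520 + 120725 = -75795)
1646*14 - O = 1646*14 - 1*(-75795) = 23044 + 75795 = 98839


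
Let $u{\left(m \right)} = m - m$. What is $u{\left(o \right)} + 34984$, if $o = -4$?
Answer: $34984$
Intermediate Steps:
$u{\left(m \right)} = 0$
$u{\left(o \right)} + 34984 = 0 + 34984 = 34984$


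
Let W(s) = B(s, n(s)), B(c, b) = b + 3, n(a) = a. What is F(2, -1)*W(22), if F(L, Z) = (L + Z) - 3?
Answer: -50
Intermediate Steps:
F(L, Z) = -3 + L + Z
B(c, b) = 3 + b
W(s) = 3 + s
F(2, -1)*W(22) = (-3 + 2 - 1)*(3 + 22) = -2*25 = -50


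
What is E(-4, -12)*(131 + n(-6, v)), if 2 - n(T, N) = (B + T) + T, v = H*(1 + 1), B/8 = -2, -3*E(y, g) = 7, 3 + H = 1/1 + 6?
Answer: -1127/3 ≈ -375.67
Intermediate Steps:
H = 4 (H = -3 + (1/1 + 6) = -3 + (1 + 6) = -3 + 7 = 4)
E(y, g) = -7/3 (E(y, g) = -1/3*7 = -7/3)
B = -16 (B = 8*(-2) = -16)
v = 8 (v = 4*(1 + 1) = 4*2 = 8)
n(T, N) = 18 - 2*T (n(T, N) = 2 - ((-16 + T) + T) = 2 - (-16 + 2*T) = 2 + (16 - 2*T) = 18 - 2*T)
E(-4, -12)*(131 + n(-6, v)) = -7*(131 + (18 - 2*(-6)))/3 = -7*(131 + (18 + 12))/3 = -7*(131 + 30)/3 = -7/3*161 = -1127/3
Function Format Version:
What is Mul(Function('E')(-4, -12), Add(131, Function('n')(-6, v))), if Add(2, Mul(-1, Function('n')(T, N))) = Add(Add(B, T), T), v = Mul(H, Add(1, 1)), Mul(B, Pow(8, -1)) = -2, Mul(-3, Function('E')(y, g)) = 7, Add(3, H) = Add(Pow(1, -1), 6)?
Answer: Rational(-1127, 3) ≈ -375.67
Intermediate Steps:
H = 4 (H = Add(-3, Add(Pow(1, -1), 6)) = Add(-3, Add(1, 6)) = Add(-3, 7) = 4)
Function('E')(y, g) = Rational(-7, 3) (Function('E')(y, g) = Mul(Rational(-1, 3), 7) = Rational(-7, 3))
B = -16 (B = Mul(8, -2) = -16)
v = 8 (v = Mul(4, Add(1, 1)) = Mul(4, 2) = 8)
Function('n')(T, N) = Add(18, Mul(-2, T)) (Function('n')(T, N) = Add(2, Mul(-1, Add(Add(-16, T), T))) = Add(2, Mul(-1, Add(-16, Mul(2, T)))) = Add(2, Add(16, Mul(-2, T))) = Add(18, Mul(-2, T)))
Mul(Function('E')(-4, -12), Add(131, Function('n')(-6, v))) = Mul(Rational(-7, 3), Add(131, Add(18, Mul(-2, -6)))) = Mul(Rational(-7, 3), Add(131, Add(18, 12))) = Mul(Rational(-7, 3), Add(131, 30)) = Mul(Rational(-7, 3), 161) = Rational(-1127, 3)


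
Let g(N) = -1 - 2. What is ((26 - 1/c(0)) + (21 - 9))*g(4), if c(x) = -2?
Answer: -231/2 ≈ -115.50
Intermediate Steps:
g(N) = -3
((26 - 1/c(0)) + (21 - 9))*g(4) = ((26 - 1/(-2)) + (21 - 9))*(-3) = ((26 - 1*(-½)) + 12)*(-3) = ((26 + ½) + 12)*(-3) = (53/2 + 12)*(-3) = (77/2)*(-3) = -231/2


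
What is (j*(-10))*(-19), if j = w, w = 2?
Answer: 380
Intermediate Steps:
j = 2
(j*(-10))*(-19) = (2*(-10))*(-19) = -20*(-19) = 380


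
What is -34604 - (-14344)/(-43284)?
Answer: -374453470/10821 ≈ -34604.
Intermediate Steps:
-34604 - (-14344)/(-43284) = -34604 - (-14344)*(-1)/43284 = -34604 - 1*3586/10821 = -34604 - 3586/10821 = -374453470/10821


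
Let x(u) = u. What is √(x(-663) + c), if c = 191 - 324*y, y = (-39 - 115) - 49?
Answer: 10*√653 ≈ 255.54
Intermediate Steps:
y = -203 (y = -154 - 49 = -203)
c = 65963 (c = 191 - 324*(-203) = 191 + 65772 = 65963)
√(x(-663) + c) = √(-663 + 65963) = √65300 = 10*√653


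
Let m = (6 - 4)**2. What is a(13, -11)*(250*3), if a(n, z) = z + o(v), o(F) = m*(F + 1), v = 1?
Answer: -2250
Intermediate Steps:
m = 4 (m = 2**2 = 4)
o(F) = 4 + 4*F (o(F) = 4*(F + 1) = 4*(1 + F) = 4 + 4*F)
a(n, z) = 8 + z (a(n, z) = z + (4 + 4*1) = z + (4 + 4) = z + 8 = 8 + z)
a(13, -11)*(250*3) = (8 - 11)*(250*3) = -3*750 = -2250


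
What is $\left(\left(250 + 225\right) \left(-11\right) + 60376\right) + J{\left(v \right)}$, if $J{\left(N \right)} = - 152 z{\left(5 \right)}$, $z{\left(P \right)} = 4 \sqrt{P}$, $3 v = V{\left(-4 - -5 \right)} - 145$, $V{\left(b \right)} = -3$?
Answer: $55151 - 608 \sqrt{5} \approx 53792.0$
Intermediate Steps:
$v = - \frac{148}{3}$ ($v = \frac{-3 - 145}{3} = \frac{1}{3} \left(-148\right) = - \frac{148}{3} \approx -49.333$)
$J{\left(N \right)} = - 608 \sqrt{5}$ ($J{\left(N \right)} = - 152 \cdot 4 \sqrt{5} = - 608 \sqrt{5}$)
$\left(\left(250 + 225\right) \left(-11\right) + 60376\right) + J{\left(v \right)} = \left(\left(250 + 225\right) \left(-11\right) + 60376\right) - 608 \sqrt{5} = \left(475 \left(-11\right) + 60376\right) - 608 \sqrt{5} = \left(-5225 + 60376\right) - 608 \sqrt{5} = 55151 - 608 \sqrt{5}$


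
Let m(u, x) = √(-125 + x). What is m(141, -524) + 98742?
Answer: 98742 + I*√649 ≈ 98742.0 + 25.475*I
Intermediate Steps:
m(141, -524) + 98742 = √(-125 - 524) + 98742 = √(-649) + 98742 = I*√649 + 98742 = 98742 + I*√649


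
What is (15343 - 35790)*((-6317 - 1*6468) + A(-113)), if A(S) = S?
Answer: 263725406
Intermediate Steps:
(15343 - 35790)*((-6317 - 1*6468) + A(-113)) = (15343 - 35790)*((-6317 - 1*6468) - 113) = -20447*((-6317 - 6468) - 113) = -20447*(-12785 - 113) = -20447*(-12898) = 263725406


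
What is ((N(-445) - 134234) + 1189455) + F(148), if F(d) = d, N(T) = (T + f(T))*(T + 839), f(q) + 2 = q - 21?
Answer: 695647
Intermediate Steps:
f(q) = -23 + q (f(q) = -2 + (q - 21) = -2 + (-21 + q) = -23 + q)
N(T) = (-23 + 2*T)*(839 + T) (N(T) = (T + (-23 + T))*(T + 839) = (-23 + 2*T)*(839 + T))
((N(-445) - 134234) + 1189455) + F(148) = (((-19297 + 2*(-445)² + 1655*(-445)) - 134234) + 1189455) + 148 = (((-19297 + 2*198025 - 736475) - 134234) + 1189455) + 148 = (((-19297 + 396050 - 736475) - 134234) + 1189455) + 148 = ((-359722 - 134234) + 1189455) + 148 = (-493956 + 1189455) + 148 = 695499 + 148 = 695647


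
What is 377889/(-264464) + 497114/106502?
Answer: 45611411309/14082972464 ≈ 3.2388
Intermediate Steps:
377889/(-264464) + 497114/106502 = 377889*(-1/264464) + 497114*(1/106502) = -377889/264464 + 248557/53251 = 45611411309/14082972464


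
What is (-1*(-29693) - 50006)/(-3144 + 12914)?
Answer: -20313/9770 ≈ -2.0791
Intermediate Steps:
(-1*(-29693) - 50006)/(-3144 + 12914) = (29693 - 50006)/9770 = -20313*1/9770 = -20313/9770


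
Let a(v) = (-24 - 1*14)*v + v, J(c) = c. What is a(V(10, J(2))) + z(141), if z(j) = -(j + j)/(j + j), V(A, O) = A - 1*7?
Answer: -112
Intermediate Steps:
V(A, O) = -7 + A (V(A, O) = A - 7 = -7 + A)
z(j) = -1 (z(j) = -2*j/(2*j) = -2*j*1/(2*j) = -1*1 = -1)
a(v) = -37*v (a(v) = (-24 - 14)*v + v = -38*v + v = -37*v)
a(V(10, J(2))) + z(141) = -37*(-7 + 10) - 1 = -37*3 - 1 = -111 - 1 = -112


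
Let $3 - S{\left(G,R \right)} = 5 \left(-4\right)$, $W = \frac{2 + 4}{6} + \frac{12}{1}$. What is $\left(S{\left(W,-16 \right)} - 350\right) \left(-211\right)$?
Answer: $68997$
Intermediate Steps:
$W = 13$ ($W = 6 \cdot \frac{1}{6} + 12 \cdot 1 = 1 + 12 = 13$)
$S{\left(G,R \right)} = 23$ ($S{\left(G,R \right)} = 3 - 5 \left(-4\right) = 3 - -20 = 3 + 20 = 23$)
$\left(S{\left(W,-16 \right)} - 350\right) \left(-211\right) = \left(23 - 350\right) \left(-211\right) = \left(-327\right) \left(-211\right) = 68997$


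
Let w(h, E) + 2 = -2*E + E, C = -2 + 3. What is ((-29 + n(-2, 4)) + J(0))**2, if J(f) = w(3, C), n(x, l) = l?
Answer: 784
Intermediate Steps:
C = 1
w(h, E) = -2 - E (w(h, E) = -2 + (-2*E + E) = -2 - E)
J(f) = -3 (J(f) = -2 - 1*1 = -2 - 1 = -3)
((-29 + n(-2, 4)) + J(0))**2 = ((-29 + 4) - 3)**2 = (-25 - 3)**2 = (-28)**2 = 784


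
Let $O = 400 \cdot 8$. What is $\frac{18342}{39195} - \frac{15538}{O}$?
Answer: $- \frac{6114639}{1393600} \approx -4.3877$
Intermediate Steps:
$O = 3200$
$\frac{18342}{39195} - \frac{15538}{O} = \frac{18342}{39195} - \frac{15538}{3200} = 18342 \cdot \frac{1}{39195} - \frac{7769}{1600} = \frac{2038}{4355} - \frac{7769}{1600} = - \frac{6114639}{1393600}$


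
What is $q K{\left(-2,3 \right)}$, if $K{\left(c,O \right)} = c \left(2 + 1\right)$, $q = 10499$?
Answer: $-62994$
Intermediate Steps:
$K{\left(c,O \right)} = 3 c$ ($K{\left(c,O \right)} = c 3 = 3 c$)
$q K{\left(-2,3 \right)} = 10499 \cdot 3 \left(-2\right) = 10499 \left(-6\right) = -62994$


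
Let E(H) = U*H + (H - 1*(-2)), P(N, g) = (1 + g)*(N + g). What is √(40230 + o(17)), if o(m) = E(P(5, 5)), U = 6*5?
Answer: 2*√10523 ≈ 205.16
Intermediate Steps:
U = 30
E(H) = 2 + 31*H (E(H) = 30*H + (H - 1*(-2)) = 30*H + (H + 2) = 30*H + (2 + H) = 2 + 31*H)
o(m) = 1862 (o(m) = 2 + 31*(5 + 5 + 5² + 5*5) = 2 + 31*(5 + 5 + 25 + 25) = 2 + 31*60 = 2 + 1860 = 1862)
√(40230 + o(17)) = √(40230 + 1862) = √42092 = 2*√10523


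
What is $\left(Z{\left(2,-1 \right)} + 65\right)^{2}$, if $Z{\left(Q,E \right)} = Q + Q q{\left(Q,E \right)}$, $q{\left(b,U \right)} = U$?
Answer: $4225$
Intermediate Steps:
$Z{\left(Q,E \right)} = Q + E Q$ ($Z{\left(Q,E \right)} = Q + Q E = Q + E Q$)
$\left(Z{\left(2,-1 \right)} + 65\right)^{2} = \left(2 \left(1 - 1\right) + 65\right)^{2} = \left(2 \cdot 0 + 65\right)^{2} = \left(0 + 65\right)^{2} = 65^{2} = 4225$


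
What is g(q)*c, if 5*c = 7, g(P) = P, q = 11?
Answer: 77/5 ≈ 15.400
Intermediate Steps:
c = 7/5 (c = (⅕)*7 = 7/5 ≈ 1.4000)
g(q)*c = 11*(7/5) = 77/5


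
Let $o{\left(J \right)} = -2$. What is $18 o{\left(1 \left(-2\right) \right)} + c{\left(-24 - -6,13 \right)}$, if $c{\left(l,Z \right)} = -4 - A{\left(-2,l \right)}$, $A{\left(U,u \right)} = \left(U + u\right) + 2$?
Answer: $-22$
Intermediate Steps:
$A{\left(U,u \right)} = 2 + U + u$
$c{\left(l,Z \right)} = -4 - l$ ($c{\left(l,Z \right)} = -4 - \left(2 - 2 + l\right) = -4 - l$)
$18 o{\left(1 \left(-2\right) \right)} + c{\left(-24 - -6,13 \right)} = 18 \left(-2\right) - \left(-20 + 6\right) = -36 - -14 = -36 + \left(-4 + 18\right) = -36 + 14 = -22$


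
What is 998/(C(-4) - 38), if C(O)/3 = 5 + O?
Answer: -998/35 ≈ -28.514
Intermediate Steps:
C(O) = 15 + 3*O (C(O) = 3*(5 + O) = 15 + 3*O)
998/(C(-4) - 38) = 998/((15 + 3*(-4)) - 38) = 998/((15 - 12) - 38) = 998/(3 - 38) = 998/(-35) = 998*(-1/35) = -998/35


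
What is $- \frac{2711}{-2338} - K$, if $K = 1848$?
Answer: $- \frac{4317913}{2338} \approx -1846.8$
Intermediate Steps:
$- \frac{2711}{-2338} - K = - \frac{2711}{-2338} - 1848 = \left(-2711\right) \left(- \frac{1}{2338}\right) - 1848 = \frac{2711}{2338} - 1848 = - \frac{4317913}{2338}$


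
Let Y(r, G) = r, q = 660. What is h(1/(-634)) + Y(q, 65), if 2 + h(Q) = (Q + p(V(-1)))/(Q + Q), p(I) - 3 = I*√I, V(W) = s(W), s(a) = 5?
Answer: -585/2 - 1585*√5 ≈ -3836.7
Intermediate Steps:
V(W) = 5
p(I) = 3 + I^(3/2) (p(I) = 3 + I*√I = 3 + I^(3/2))
h(Q) = -2 + (3 + Q + 5*√5)/(2*Q) (h(Q) = -2 + (Q + (3 + 5^(3/2)))/(Q + Q) = -2 + (Q + (3 + 5*√5))/((2*Q)) = -2 + (3 + Q + 5*√5)*(1/(2*Q)) = -2 + (3 + Q + 5*√5)/(2*Q))
h(1/(-634)) + Y(q, 65) = (3 - 3/(-634) + 5*√5)/(2*(1/(-634))) + 660 = (3 - 3*(-1/634) + 5*√5)/(2*(-1/634)) + 660 = (½)*(-634)*(3 + 3/634 + 5*√5) + 660 = (½)*(-634)*(1905/634 + 5*√5) + 660 = (-1905/2 - 1585*√5) + 660 = -585/2 - 1585*√5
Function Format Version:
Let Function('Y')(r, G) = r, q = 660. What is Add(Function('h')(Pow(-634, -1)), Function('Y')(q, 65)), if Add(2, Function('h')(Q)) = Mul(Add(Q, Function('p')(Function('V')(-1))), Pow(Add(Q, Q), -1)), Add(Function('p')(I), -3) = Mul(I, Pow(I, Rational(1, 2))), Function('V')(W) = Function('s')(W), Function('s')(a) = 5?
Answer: Add(Rational(-585, 2), Mul(-1585, Pow(5, Rational(1, 2)))) ≈ -3836.7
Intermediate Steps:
Function('V')(W) = 5
Function('p')(I) = Add(3, Pow(I, Rational(3, 2))) (Function('p')(I) = Add(3, Mul(I, Pow(I, Rational(1, 2)))) = Add(3, Pow(I, Rational(3, 2))))
Function('h')(Q) = Add(-2, Mul(Rational(1, 2), Pow(Q, -1), Add(3, Q, Mul(5, Pow(5, Rational(1, 2)))))) (Function('h')(Q) = Add(-2, Mul(Add(Q, Add(3, Pow(5, Rational(3, 2)))), Pow(Add(Q, Q), -1))) = Add(-2, Mul(Add(Q, Add(3, Mul(5, Pow(5, Rational(1, 2))))), Pow(Mul(2, Q), -1))) = Add(-2, Mul(Add(3, Q, Mul(5, Pow(5, Rational(1, 2)))), Mul(Rational(1, 2), Pow(Q, -1)))) = Add(-2, Mul(Rational(1, 2), Pow(Q, -1), Add(3, Q, Mul(5, Pow(5, Rational(1, 2)))))))
Add(Function('h')(Pow(-634, -1)), Function('Y')(q, 65)) = Add(Mul(Rational(1, 2), Pow(Pow(-634, -1), -1), Add(3, Mul(-3, Pow(-634, -1)), Mul(5, Pow(5, Rational(1, 2))))), 660) = Add(Mul(Rational(1, 2), Pow(Rational(-1, 634), -1), Add(3, Mul(-3, Rational(-1, 634)), Mul(5, Pow(5, Rational(1, 2))))), 660) = Add(Mul(Rational(1, 2), -634, Add(3, Rational(3, 634), Mul(5, Pow(5, Rational(1, 2))))), 660) = Add(Mul(Rational(1, 2), -634, Add(Rational(1905, 634), Mul(5, Pow(5, Rational(1, 2))))), 660) = Add(Add(Rational(-1905, 2), Mul(-1585, Pow(5, Rational(1, 2)))), 660) = Add(Rational(-585, 2), Mul(-1585, Pow(5, Rational(1, 2))))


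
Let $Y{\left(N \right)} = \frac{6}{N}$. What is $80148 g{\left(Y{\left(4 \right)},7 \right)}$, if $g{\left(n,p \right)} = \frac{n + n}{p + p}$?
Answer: $\frac{120222}{7} \approx 17175.0$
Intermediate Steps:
$g{\left(n,p \right)} = \frac{n}{p}$ ($g{\left(n,p \right)} = \frac{2 n}{2 p} = 2 n \frac{1}{2 p} = \frac{n}{p}$)
$80148 g{\left(Y{\left(4 \right)},7 \right)} = 80148 \frac{6 \cdot \frac{1}{4}}{7} = 80148 \cdot 6 \cdot \frac{1}{4} \cdot \frac{1}{7} = 80148 \cdot \frac{3}{2} \cdot \frac{1}{7} = 80148 \cdot \frac{3}{14} = \frac{120222}{7}$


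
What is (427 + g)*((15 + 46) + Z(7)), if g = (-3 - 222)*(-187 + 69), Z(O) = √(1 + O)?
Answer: 1645597 + 53954*√2 ≈ 1.7219e+6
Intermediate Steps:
g = 26550 (g = -225*(-118) = 26550)
(427 + g)*((15 + 46) + Z(7)) = (427 + 26550)*((15 + 46) + √(1 + 7)) = 26977*(61 + √8) = 26977*(61 + 2*√2) = 1645597 + 53954*√2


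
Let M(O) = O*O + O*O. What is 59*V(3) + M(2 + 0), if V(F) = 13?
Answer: 775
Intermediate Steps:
M(O) = 2*O**2 (M(O) = O**2 + O**2 = 2*O**2)
59*V(3) + M(2 + 0) = 59*13 + 2*(2 + 0)**2 = 767 + 2*2**2 = 767 + 2*4 = 767 + 8 = 775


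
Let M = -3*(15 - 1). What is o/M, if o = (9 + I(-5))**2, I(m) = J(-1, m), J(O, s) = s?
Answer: -8/21 ≈ -0.38095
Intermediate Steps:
I(m) = m
M = -42 (M = -3*14 = -42)
o = 16 (o = (9 - 5)**2 = 4**2 = 16)
o/M = 16/(-42) = 16*(-1/42) = -8/21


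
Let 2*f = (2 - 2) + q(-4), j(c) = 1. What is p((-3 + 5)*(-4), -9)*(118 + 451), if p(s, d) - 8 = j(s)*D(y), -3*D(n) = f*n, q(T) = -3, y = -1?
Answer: 8535/2 ≈ 4267.5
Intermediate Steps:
f = -3/2 (f = ((2 - 2) - 3)/2 = (0 - 3)/2 = (½)*(-3) = -3/2 ≈ -1.5000)
D(n) = n/2 (D(n) = -(-1)*n/2 = n/2)
p(s, d) = 15/2 (p(s, d) = 8 + 1*((½)*(-1)) = 8 + 1*(-½) = 8 - ½ = 15/2)
p((-3 + 5)*(-4), -9)*(118 + 451) = 15*(118 + 451)/2 = (15/2)*569 = 8535/2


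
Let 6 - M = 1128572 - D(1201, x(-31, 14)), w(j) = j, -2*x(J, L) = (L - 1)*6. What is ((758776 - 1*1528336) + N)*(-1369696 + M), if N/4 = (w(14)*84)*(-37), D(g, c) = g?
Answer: 2356246736088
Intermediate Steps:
x(J, L) = 3 - 3*L (x(J, L) = -(L - 1)*6/2 = -(-1 + L)*6/2 = -(-6 + 6*L)/2 = 3 - 3*L)
N = -174048 (N = 4*((14*84)*(-37)) = 4*(1176*(-37)) = 4*(-43512) = -174048)
M = -1127365 (M = 6 - (1128572 - 1*1201) = 6 - (1128572 - 1201) = 6 - 1*1127371 = 6 - 1127371 = -1127365)
((758776 - 1*1528336) + N)*(-1369696 + M) = ((758776 - 1*1528336) - 174048)*(-1369696 - 1127365) = ((758776 - 1528336) - 174048)*(-2497061) = (-769560 - 174048)*(-2497061) = -943608*(-2497061) = 2356246736088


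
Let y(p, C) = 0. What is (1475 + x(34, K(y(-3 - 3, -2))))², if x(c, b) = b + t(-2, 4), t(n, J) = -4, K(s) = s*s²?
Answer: 2163841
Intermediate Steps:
K(s) = s³
x(c, b) = -4 + b (x(c, b) = b - 4 = -4 + b)
(1475 + x(34, K(y(-3 - 3, -2))))² = (1475 + (-4 + 0³))² = (1475 + (-4 + 0))² = (1475 - 4)² = 1471² = 2163841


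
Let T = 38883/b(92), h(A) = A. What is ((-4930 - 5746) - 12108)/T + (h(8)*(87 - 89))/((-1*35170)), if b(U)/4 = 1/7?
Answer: -1600449112/4786302885 ≈ -0.33438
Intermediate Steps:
b(U) = 4/7
T = 272181/4 (T = 38883/(4/7) = 38883*(7/4) = 272181/4 ≈ 68045.)
((-4930 - 5746) - 12108)/T + (h(8)*(87 - 89))/((-1*35170)) = ((-4930 - 5746) - 12108)/(272181/4) + (8*(87 - 89))/((-1*35170)) = (-10676 - 12108)*(4/272181) + (8*(-2))/(-35170) = -22784*4/272181 - 16*(-1/35170) = -91136/272181 + 8/17585 = -1600449112/4786302885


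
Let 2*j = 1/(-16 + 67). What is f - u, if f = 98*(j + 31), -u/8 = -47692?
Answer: -19303349/51 ≈ -3.7850e+5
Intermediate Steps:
u = 381536 (u = -8*(-47692) = 381536)
j = 1/102 (j = 1/(2*(-16 + 67)) = (½)/51 = (½)*(1/51) = 1/102 ≈ 0.0098039)
f = 154987/51 (f = 98*(1/102 + 31) = 98*(3163/102) = 154987/51 ≈ 3039.0)
f - u = 154987/51 - 1*381536 = 154987/51 - 381536 = -19303349/51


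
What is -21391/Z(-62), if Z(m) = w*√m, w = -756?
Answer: -21391*I*√62/46872 ≈ -3.5935*I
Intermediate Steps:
Z(m) = -756*√m
-21391/Z(-62) = -21391*I*√62/46872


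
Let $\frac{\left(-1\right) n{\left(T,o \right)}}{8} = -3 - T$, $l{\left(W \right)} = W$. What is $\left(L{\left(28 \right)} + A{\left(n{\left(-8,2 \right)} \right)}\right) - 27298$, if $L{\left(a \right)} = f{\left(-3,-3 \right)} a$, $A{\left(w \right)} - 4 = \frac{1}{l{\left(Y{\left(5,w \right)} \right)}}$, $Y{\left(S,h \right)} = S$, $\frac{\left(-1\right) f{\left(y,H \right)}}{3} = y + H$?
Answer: $- \frac{133949}{5} \approx -26790.0$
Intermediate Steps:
$f{\left(y,H \right)} = - 3 H - 3 y$ ($f{\left(y,H \right)} = - 3 \left(y + H\right) = - 3 \left(H + y\right) = - 3 H - 3 y$)
$n{\left(T,o \right)} = 24 + 8 T$ ($n{\left(T,o \right)} = - 8 \left(-3 - T\right) = 24 + 8 T$)
$A{\left(w \right)} = \frac{21}{5}$ ($A{\left(w \right)} = 4 + \frac{1}{5} = \frac{21}{5}$)
$L{\left(a \right)} = 18 a$ ($L{\left(a \right)} = \left(\left(-3\right) \left(-3\right) - -9\right) a = \left(9 + 9\right) a = 18 a$)
$\left(L{\left(28 \right)} + A{\left(n{\left(-8,2 \right)} \right)}\right) - 27298 = \left(18 \cdot 28 + \frac{21}{5}\right) - 27298 = \left(504 + \frac{21}{5}\right) - 27298 = \frac{2541}{5} - 27298 = - \frac{133949}{5}$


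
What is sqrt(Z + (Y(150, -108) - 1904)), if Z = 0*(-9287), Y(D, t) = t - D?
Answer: I*sqrt(2162) ≈ 46.497*I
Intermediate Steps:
Z = 0
sqrt(Z + (Y(150, -108) - 1904)) = sqrt(0 + ((-108 - 1*150) - 1904)) = sqrt(0 + ((-108 - 150) - 1904)) = sqrt(0 + (-258 - 1904)) = sqrt(0 - 2162) = sqrt(-2162) = I*sqrt(2162)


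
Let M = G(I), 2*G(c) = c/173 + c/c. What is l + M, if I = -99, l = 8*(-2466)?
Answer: -3412907/173 ≈ -19728.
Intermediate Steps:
l = -19728
G(c) = ½ + c/346 (G(c) = (c/173 + c/c)/2 = (c*(1/173) + 1)/2 = (c/173 + 1)/2 = (1 + c/173)/2 = ½ + c/346)
M = 37/173 (M = ½ + (1/346)*(-99) = ½ - 99/346 = 37/173 ≈ 0.21387)
l + M = -19728 + 37/173 = -3412907/173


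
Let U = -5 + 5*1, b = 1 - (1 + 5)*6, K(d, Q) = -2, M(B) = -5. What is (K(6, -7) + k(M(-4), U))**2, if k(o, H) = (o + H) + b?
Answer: 1764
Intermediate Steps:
b = -35 (b = 1 - 6*6 = 1 - 1*36 = 1 - 36 = -35)
U = 0 (U = -5 + 5 = 0)
k(o, H) = -35 + H + o (k(o, H) = (o + H) - 35 = (H + o) - 35 = -35 + H + o)
(K(6, -7) + k(M(-4), U))**2 = (-2 + (-35 + 0 - 5))**2 = (-2 - 40)**2 = (-42)**2 = 1764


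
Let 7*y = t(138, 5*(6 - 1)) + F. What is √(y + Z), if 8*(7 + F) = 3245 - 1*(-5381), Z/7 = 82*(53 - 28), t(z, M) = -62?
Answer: 3*√315651/14 ≈ 120.39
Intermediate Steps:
Z = 14350 (Z = 7*(82*(53 - 28)) = 7*(82*25) = 7*2050 = 14350)
F = 4285/4 (F = -7 + (3245 - 1*(-5381))/8 = -7 + (3245 + 5381)/8 = -7 + (⅛)*8626 = -7 + 4313/4 = 4285/4 ≈ 1071.3)
y = 4037/28 (y = (-62 + 4285/4)/7 = (⅐)*(4037/4) = 4037/28 ≈ 144.18)
√(y + Z) = √(4037/28 + 14350) = √(405837/28) = 3*√315651/14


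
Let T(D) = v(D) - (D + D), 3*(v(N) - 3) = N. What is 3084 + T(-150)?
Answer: 3337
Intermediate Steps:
v(N) = 3 + N/3
T(D) = 3 - 5*D/3 (T(D) = (3 + D/3) - (D + D) = (3 + D/3) - 2*D = 3 - 5*D/3)
3084 + T(-150) = 3084 + (3 - 5/3*(-150)) = 3084 + (3 + 250) = 3084 + 253 = 3337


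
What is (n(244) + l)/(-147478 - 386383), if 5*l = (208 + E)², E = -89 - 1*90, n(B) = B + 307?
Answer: -124/92045 ≈ -0.0013472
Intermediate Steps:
n(B) = 307 + B
E = -179 (E = -89 - 90 = -179)
l = 841/5 (l = (208 - 179)²/5 = (⅕)*29² = (⅕)*841 = 841/5 ≈ 168.20)
(n(244) + l)/(-147478 - 386383) = ((307 + 244) + 841/5)/(-147478 - 386383) = (551 + 841/5)/(-533861) = (3596/5)*(-1/533861) = -124/92045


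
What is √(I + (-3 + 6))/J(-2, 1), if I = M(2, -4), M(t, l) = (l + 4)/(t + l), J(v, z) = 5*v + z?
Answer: -√3/9 ≈ -0.19245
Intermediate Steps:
J(v, z) = z + 5*v
M(t, l) = (4 + l)/(l + t)
I = 0 (I = (4 - 4)/(-4 + 2) = 0/(-2) = -½*0 = 0)
√(I + (-3 + 6))/J(-2, 1) = √(0 + (-3 + 6))/(1 + 5*(-2)) = √(0 + 3)/(1 - 10) = √3/(-9) = -√3/9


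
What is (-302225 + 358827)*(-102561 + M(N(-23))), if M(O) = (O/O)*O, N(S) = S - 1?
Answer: -5806516170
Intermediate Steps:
N(S) = -1 + S
M(O) = O (M(O) = 1*O = O)
(-302225 + 358827)*(-102561 + M(N(-23))) = (-302225 + 358827)*(-102561 + (-1 - 23)) = 56602*(-102561 - 24) = 56602*(-102585) = -5806516170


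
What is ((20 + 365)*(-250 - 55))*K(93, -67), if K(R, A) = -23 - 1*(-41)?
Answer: -2113650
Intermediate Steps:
K(R, A) = 18 (K(R, A) = -23 + 41 = 18)
((20 + 365)*(-250 - 55))*K(93, -67) = ((20 + 365)*(-250 - 55))*18 = (385*(-305))*18 = -117425*18 = -2113650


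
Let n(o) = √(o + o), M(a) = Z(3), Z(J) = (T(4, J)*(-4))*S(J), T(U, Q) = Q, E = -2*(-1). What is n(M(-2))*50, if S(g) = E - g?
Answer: 100*√6 ≈ 244.95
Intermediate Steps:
E = 2
S(g) = 2 - g
Z(J) = -4*J*(2 - J) (Z(J) = (J*(-4))*(2 - J) = (-4*J)*(2 - J) = -4*J*(2 - J))
M(a) = 12 (M(a) = 4*3*(-2 + 3) = 4*3*1 = 12)
n(o) = √2*√o (n(o) = √(2*o) = √2*√o)
n(M(-2))*50 = (√2*√12)*50 = (√2*(2*√3))*50 = (2*√6)*50 = 100*√6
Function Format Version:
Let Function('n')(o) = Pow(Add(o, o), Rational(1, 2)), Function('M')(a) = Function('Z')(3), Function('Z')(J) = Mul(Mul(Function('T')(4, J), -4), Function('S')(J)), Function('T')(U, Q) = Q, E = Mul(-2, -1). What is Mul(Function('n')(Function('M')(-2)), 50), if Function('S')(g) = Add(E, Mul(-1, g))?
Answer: Mul(100, Pow(6, Rational(1, 2))) ≈ 244.95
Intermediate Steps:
E = 2
Function('S')(g) = Add(2, Mul(-1, g))
Function('Z')(J) = Mul(-4, J, Add(2, Mul(-1, J))) (Function('Z')(J) = Mul(Mul(J, -4), Add(2, Mul(-1, J))) = Mul(Mul(-4, J), Add(2, Mul(-1, J))) = Mul(-4, J, Add(2, Mul(-1, J))))
Function('M')(a) = 12 (Function('M')(a) = Mul(4, 3, Add(-2, 3)) = Mul(4, 3, 1) = 12)
Function('n')(o) = Mul(Pow(2, Rational(1, 2)), Pow(o, Rational(1, 2))) (Function('n')(o) = Pow(Mul(2, o), Rational(1, 2)) = Mul(Pow(2, Rational(1, 2)), Pow(o, Rational(1, 2))))
Mul(Function('n')(Function('M')(-2)), 50) = Mul(Mul(Pow(2, Rational(1, 2)), Pow(12, Rational(1, 2))), 50) = Mul(Mul(Pow(2, Rational(1, 2)), Mul(2, Pow(3, Rational(1, 2)))), 50) = Mul(Mul(2, Pow(6, Rational(1, 2))), 50) = Mul(100, Pow(6, Rational(1, 2)))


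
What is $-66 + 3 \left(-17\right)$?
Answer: $-117$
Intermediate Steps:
$-66 + 3 \left(-17\right) = -66 - 51 = -117$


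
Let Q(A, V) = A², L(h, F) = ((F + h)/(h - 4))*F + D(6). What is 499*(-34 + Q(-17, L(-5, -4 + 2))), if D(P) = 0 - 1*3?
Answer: 127245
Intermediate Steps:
D(P) = -3 (D(P) = 0 - 3 = -3)
L(h, F) = -3 + F*(F + h)/(-4 + h) (L(h, F) = ((F + h)/(h - 4))*F - 3 = ((F + h)/(-4 + h))*F - 3 = F*(F + h)/(-4 + h) - 3 = -3 + F*(F + h)/(-4 + h))
499*(-34 + Q(-17, L(-5, -4 + 2))) = 499*(-34 + (-17)²) = 499*(-34 + 289) = 499*255 = 127245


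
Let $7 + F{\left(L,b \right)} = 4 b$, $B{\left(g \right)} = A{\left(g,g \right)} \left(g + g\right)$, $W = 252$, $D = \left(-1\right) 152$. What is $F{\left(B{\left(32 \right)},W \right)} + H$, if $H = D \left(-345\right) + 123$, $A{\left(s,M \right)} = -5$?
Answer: $53564$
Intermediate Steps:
$D = -152$
$B{\left(g \right)} = - 10 g$ ($B{\left(g \right)} = - 5 \left(g + g\right) = - 5 \cdot 2 g = - 10 g$)
$F{\left(L,b \right)} = -7 + 4 b$
$H = 52563$ ($H = \left(-152\right) \left(-345\right) + 123 = 52440 + 123 = 52563$)
$F{\left(B{\left(32 \right)},W \right)} + H = \left(-7 + 4 \cdot 252\right) + 52563 = \left(-7 + 1008\right) + 52563 = 1001 + 52563 = 53564$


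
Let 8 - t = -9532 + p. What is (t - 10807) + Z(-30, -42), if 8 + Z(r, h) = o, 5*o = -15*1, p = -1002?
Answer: -276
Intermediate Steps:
o = -3 (o = (-15*1)/5 = (⅕)*(-15) = -3)
Z(r, h) = -11 (Z(r, h) = -8 - 3 = -11)
t = 10542 (t = 8 - (-9532 - 1002) = 8 - 1*(-10534) = 8 + 10534 = 10542)
(t - 10807) + Z(-30, -42) = (10542 - 10807) - 11 = -265 - 11 = -276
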